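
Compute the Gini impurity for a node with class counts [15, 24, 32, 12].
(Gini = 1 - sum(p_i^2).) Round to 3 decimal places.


Total = 83. Proportions: 15/83, 24/83, 32/83, 12/83. sum(p_i^2) = 0.2858. Gini = 1 - 0.2858 = 0.7142, which rounds to 0.714.

0.714


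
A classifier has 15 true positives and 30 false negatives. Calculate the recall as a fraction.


Recall = TP / (TP + FN) = 15 / 45 = 1/3.

1/3


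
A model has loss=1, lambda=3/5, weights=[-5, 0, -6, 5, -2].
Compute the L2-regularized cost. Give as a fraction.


L2 sq norm = sum(w^2) = 90. J = 1 + 3/5 * 90 = 55.

55


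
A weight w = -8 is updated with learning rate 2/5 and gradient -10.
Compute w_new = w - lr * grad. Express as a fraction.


w_new = -8 - 2/5 * -10 = -8 - -4 = -4.

-4


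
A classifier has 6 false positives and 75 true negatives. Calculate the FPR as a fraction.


FPR = FP / (FP + TN) = 6 / 81 = 2/27.

2/27


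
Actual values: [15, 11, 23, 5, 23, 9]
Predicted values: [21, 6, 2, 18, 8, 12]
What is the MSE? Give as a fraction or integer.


MSE = (1/6) * ((15-21)^2=36 + (11-6)^2=25 + (23-2)^2=441 + (5-18)^2=169 + (23-8)^2=225 + (9-12)^2=9). Sum = 905. MSE = 905/6.

905/6


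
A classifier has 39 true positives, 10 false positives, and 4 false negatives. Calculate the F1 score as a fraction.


Precision = 39/49 = 39/49. Recall = 39/43 = 39/43. F1 = 2*P*R/(P+R) = 39/46.

39/46


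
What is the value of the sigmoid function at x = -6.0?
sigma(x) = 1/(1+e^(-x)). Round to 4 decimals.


sigma(-6.0) = 1/(1+e^(6.0)) = 1/(1+403.428793) = 1/404.428793 = 0.0025.

0.0025


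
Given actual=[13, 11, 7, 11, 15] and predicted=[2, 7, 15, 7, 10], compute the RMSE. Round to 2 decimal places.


MSE = 48.4000. RMSE = sqrt(48.4000) = 6.96.

6.96


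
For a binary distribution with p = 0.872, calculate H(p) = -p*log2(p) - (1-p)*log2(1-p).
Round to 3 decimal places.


H = -0.872*log2(0.872) - 0.128*log2(0.128) = 0.552.

0.552


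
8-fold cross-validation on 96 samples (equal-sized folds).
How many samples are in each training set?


Each validation fold has 96/8 = 12 samples. Training set = 96 - 12 = 84.

84


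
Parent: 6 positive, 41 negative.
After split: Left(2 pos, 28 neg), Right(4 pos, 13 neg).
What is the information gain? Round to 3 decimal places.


H(parent) = 0.5510. H(left) = 0.3534, H(right) = 0.7871. Weighted = (30/47)*0.3534 + (17/47)*0.7871 = 0.5103. IG = 0.5510 - 0.5103 = 0.0407, which rounds to 0.041.

0.041


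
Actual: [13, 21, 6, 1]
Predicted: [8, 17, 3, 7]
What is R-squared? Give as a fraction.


Mean(y) = 41/4. SS_res = 86. SS_tot = 907/4. R^2 = 1 - 86/(907/4) = 563/907.

563/907


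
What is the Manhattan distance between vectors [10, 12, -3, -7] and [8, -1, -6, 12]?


d = sum of absolute differences: |10-8|=2 + |12--1|=13 + |-3--6|=3 + |-7-12|=19 = 37.

37


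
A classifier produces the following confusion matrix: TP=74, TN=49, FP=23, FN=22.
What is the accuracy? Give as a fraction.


Accuracy = (TP + TN) / (TP + TN + FP + FN) = (74 + 49) / 168 = 41/56.

41/56


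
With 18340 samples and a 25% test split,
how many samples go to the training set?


Test set = 18340 * 25% = 4585. Training set = 18340 - 4585 = 13755.

13755


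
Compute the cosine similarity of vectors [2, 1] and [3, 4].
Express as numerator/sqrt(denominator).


dot = 10. |a|^2 = 5, |b|^2 = 25. cos = 10/sqrt(125).

10/sqrt(125)


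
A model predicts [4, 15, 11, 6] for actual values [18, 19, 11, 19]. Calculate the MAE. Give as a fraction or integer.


MAE = (1/4) * (|18-4|=14 + |19-15|=4 + |11-11|=0 + |19-6|=13). Sum = 31. MAE = 31/4.

31/4


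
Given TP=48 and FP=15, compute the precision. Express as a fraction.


Precision = TP / (TP + FP) = 48 / 63 = 16/21.

16/21


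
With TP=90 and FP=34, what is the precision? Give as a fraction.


Precision = TP / (TP + FP) = 90 / 124 = 45/62.

45/62


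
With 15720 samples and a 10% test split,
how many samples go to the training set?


Test set = 15720 * 10% = 1572. Training set = 15720 - 1572 = 14148.

14148


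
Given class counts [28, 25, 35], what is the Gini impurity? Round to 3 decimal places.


Total = 88. Proportions: 28/88, 25/88, 35/88. sum(p_i^2) = 0.3401. Gini = 1 - 0.3401 = 0.6599, which rounds to 0.660.

0.660


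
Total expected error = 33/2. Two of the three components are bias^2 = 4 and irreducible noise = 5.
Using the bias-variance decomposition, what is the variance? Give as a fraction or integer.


Total error = bias^2 + variance + irreducible noise. So variance = 33/2 - 4 - 5 = 15/2.

15/2


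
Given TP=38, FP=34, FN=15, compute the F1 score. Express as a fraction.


Precision = 38/72 = 19/36. Recall = 38/53 = 38/53. F1 = 2*P*R/(P+R) = 76/125.

76/125


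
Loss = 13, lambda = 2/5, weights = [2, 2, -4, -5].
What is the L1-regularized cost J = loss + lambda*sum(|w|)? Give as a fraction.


L1 norm = sum(|w|) = 13. J = 13 + 2/5 * 13 = 91/5.

91/5


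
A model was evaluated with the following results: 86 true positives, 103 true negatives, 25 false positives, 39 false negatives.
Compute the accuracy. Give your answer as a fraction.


Accuracy = (TP + TN) / (TP + TN + FP + FN) = (86 + 103) / 253 = 189/253.

189/253


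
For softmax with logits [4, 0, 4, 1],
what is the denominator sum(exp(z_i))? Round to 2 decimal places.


Denom = e^4=54.5982 + e^0=1.0000 + e^4=54.5982 + e^1=2.7183. Sum = 112.9147, which rounds to 112.91.

112.91


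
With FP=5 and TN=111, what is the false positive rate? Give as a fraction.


FPR = FP / (FP + TN) = 5 / 116 = 5/116.

5/116


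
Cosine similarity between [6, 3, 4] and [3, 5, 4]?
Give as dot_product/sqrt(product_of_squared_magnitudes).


dot = 49. |a|^2 = 61, |b|^2 = 50. cos = 49/sqrt(3050).

49/sqrt(3050)


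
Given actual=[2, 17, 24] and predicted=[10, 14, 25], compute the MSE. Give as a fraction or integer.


MSE = (1/3) * ((2-10)^2=64 + (17-14)^2=9 + (24-25)^2=1). Sum = 74. MSE = 74/3.

74/3


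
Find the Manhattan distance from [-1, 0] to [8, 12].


d = sum of absolute differences: |-1-8|=9 + |0-12|=12 = 21.

21


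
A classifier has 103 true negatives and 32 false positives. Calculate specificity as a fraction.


Specificity = TN / (TN + FP) = 103 / 135 = 103/135.

103/135


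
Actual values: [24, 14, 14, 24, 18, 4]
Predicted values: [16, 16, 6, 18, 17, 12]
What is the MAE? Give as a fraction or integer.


MAE = (1/6) * (|24-16|=8 + |14-16|=2 + |14-6|=8 + |24-18|=6 + |18-17|=1 + |4-12|=8). Sum = 33. MAE = 11/2.

11/2


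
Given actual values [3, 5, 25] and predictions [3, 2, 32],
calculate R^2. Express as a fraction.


Mean(y) = 11. SS_res = 58. SS_tot = 296. R^2 = 1 - 58/(296) = 119/148.

119/148


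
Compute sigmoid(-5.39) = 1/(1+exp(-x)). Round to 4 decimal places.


sigma(-5.39) = 1/(1+e^(5.39)) = 1/(1+219.203386) = 1/220.203386 = 0.0045.

0.0045


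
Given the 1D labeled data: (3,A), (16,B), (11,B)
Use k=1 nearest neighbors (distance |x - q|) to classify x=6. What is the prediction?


Distances: |3-6|=3, |16-6|=10, |11-6|=5. 1 nearest: (3,A). Counts: {'A': 1}. Majority class: A.

A


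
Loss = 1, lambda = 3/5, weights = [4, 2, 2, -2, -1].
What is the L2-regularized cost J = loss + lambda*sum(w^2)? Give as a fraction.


L2 sq norm = sum(w^2) = 29. J = 1 + 3/5 * 29 = 92/5.

92/5


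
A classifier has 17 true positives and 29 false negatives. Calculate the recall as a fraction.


Recall = TP / (TP + FN) = 17 / 46 = 17/46.

17/46


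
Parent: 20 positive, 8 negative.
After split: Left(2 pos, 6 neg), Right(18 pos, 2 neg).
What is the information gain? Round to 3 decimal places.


H(parent) = 0.8631. H(left) = 0.8113, H(right) = 0.4690. Weighted = (8/28)*0.8113 + (20/28)*0.4690 = 0.5668. IG = 0.8631 - 0.5668 = 0.2963, which rounds to 0.296.

0.296


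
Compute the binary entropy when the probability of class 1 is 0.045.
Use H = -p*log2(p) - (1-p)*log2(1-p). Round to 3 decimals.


H = -0.045*log2(0.045) - 0.955*log2(0.955) = 0.265.

0.265


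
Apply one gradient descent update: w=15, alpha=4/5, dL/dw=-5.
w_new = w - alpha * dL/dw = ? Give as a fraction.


w_new = 15 - 4/5 * -5 = 15 - -4 = 19.

19


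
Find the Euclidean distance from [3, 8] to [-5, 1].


d = sqrt(sum of squared differences). (3--5)^2=64, (8-1)^2=49. Sum = 113.

sqrt(113)


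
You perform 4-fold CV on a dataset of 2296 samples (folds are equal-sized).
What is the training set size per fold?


Each validation fold has 2296/4 = 574 samples. Training set = 2296 - 574 = 1722.

1722


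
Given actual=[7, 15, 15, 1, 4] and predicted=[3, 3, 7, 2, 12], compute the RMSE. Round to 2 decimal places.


MSE = 57.8000. RMSE = sqrt(57.8000) = 7.60.

7.60


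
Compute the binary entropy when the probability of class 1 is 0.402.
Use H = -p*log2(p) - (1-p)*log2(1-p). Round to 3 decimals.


H = -0.402*log2(0.402) - 0.598*log2(0.598) = 0.972.

0.972


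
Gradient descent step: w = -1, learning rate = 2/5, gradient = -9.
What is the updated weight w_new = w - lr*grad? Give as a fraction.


w_new = -1 - 2/5 * -9 = -1 - -18/5 = 13/5.

13/5


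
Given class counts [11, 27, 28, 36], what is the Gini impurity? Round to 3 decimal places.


Total = 102. Proportions: 11/102, 27/102, 28/102, 36/102. sum(p_i^2) = 0.2816. Gini = 1 - 0.2816 = 0.7184, which rounds to 0.718.

0.718


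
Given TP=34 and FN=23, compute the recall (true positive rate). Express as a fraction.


Recall = TP / (TP + FN) = 34 / 57 = 34/57.

34/57


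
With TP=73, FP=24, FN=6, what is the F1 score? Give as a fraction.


Precision = 73/97 = 73/97. Recall = 73/79 = 73/79. F1 = 2*P*R/(P+R) = 73/88.

73/88


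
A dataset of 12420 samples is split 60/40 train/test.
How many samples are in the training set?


Test set = 12420 * 40% = 4968. Training set = 12420 - 4968 = 7452.

7452


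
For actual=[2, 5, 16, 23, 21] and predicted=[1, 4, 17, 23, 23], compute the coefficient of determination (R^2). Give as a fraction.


Mean(y) = 67/5. SS_res = 7. SS_tot = 1786/5. R^2 = 1 - 7/(1786/5) = 1751/1786.

1751/1786


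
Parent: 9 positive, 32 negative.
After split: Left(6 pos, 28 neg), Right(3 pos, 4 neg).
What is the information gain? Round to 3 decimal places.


H(parent) = 0.7593. H(left) = 0.6723, H(right) = 0.9852. Weighted = (34/41)*0.6723 + (7/41)*0.9852 = 0.7257. IG = 0.7593 - 0.7257 = 0.0336, which rounds to 0.034.

0.034


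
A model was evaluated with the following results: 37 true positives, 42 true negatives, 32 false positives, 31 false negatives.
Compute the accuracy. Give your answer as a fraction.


Accuracy = (TP + TN) / (TP + TN + FP + FN) = (37 + 42) / 142 = 79/142.

79/142


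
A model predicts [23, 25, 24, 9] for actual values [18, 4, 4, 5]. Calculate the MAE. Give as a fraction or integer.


MAE = (1/4) * (|18-23|=5 + |4-25|=21 + |4-24|=20 + |5-9|=4). Sum = 50. MAE = 25/2.

25/2


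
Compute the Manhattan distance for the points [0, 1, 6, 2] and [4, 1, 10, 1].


d = sum of absolute differences: |0-4|=4 + |1-1|=0 + |6-10|=4 + |2-1|=1 = 9.

9


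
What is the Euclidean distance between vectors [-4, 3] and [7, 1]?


d = sqrt(sum of squared differences). (-4-7)^2=121, (3-1)^2=4. Sum = 125.

sqrt(125)


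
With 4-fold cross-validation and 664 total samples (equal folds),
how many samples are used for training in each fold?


Each validation fold has 664/4 = 166 samples. Training set = 664 - 166 = 498.

498


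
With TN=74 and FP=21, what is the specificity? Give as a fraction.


Specificity = TN / (TN + FP) = 74 / 95 = 74/95.

74/95


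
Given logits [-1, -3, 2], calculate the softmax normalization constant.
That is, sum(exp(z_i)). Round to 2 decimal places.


Denom = e^-1=0.3679 + e^-3=0.0498 + e^2=7.3891. Sum = 7.8068, which rounds to 7.81.

7.81


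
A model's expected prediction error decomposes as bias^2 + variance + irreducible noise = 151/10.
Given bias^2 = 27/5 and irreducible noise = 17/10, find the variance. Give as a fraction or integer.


Total error = bias^2 + variance + irreducible noise. So variance = 151/10 - 27/5 - 17/10 = 8.

8


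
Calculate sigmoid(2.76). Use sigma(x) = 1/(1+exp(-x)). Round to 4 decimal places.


sigma(2.76) = 1/(1+e^(-2.76)) = 1/(1+0.063292) = 1/1.063292 = 0.9405.

0.9405


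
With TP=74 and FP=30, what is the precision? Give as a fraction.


Precision = TP / (TP + FP) = 74 / 104 = 37/52.

37/52


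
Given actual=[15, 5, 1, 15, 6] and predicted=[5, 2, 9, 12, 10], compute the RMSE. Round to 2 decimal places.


MSE = 39.6000. RMSE = sqrt(39.6000) = 6.29.

6.29


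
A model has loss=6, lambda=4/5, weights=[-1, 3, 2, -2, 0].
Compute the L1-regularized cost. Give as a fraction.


L1 norm = sum(|w|) = 8. J = 6 + 4/5 * 8 = 62/5.

62/5


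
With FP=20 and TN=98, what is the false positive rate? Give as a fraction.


FPR = FP / (FP + TN) = 20 / 118 = 10/59.

10/59


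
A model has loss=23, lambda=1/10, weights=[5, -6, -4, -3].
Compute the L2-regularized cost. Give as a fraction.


L2 sq norm = sum(w^2) = 86. J = 23 + 1/10 * 86 = 158/5.

158/5


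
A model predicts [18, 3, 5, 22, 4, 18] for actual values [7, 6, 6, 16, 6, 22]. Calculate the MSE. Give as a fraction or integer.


MSE = (1/6) * ((7-18)^2=121 + (6-3)^2=9 + (6-5)^2=1 + (16-22)^2=36 + (6-4)^2=4 + (22-18)^2=16). Sum = 187. MSE = 187/6.

187/6


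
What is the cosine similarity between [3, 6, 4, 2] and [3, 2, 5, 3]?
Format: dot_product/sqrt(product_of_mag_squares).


dot = 47. |a|^2 = 65, |b|^2 = 47. cos = 47/sqrt(3055).

47/sqrt(3055)


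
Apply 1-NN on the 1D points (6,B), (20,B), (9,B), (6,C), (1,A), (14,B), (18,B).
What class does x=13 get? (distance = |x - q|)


Distances: |6-13|=7, |20-13|=7, |9-13|=4, |6-13|=7, |1-13|=12, |14-13|=1, |18-13|=5. 1 nearest: (14,B). Counts: {'B': 1}. Majority class: B.

B


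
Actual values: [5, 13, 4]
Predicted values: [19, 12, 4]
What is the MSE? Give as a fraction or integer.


MSE = (1/3) * ((5-19)^2=196 + (13-12)^2=1 + (4-4)^2=0). Sum = 197. MSE = 197/3.

197/3


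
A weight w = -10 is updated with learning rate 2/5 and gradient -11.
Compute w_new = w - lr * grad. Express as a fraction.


w_new = -10 - 2/5 * -11 = -10 - -22/5 = -28/5.

-28/5


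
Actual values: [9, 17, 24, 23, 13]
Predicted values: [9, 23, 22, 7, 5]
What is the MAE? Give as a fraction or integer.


MAE = (1/5) * (|9-9|=0 + |17-23|=6 + |24-22|=2 + |23-7|=16 + |13-5|=8). Sum = 32. MAE = 32/5.

32/5


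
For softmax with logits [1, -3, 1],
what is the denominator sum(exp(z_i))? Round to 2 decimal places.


Denom = e^1=2.7183 + e^-3=0.0498 + e^1=2.7183. Sum = 5.4864, which rounds to 5.49.

5.49


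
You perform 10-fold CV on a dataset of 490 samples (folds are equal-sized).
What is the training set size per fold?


Each validation fold has 490/10 = 49 samples. Training set = 490 - 49 = 441.

441


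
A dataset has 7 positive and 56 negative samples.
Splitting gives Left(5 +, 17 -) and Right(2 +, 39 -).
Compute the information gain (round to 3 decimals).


H(parent) = 0.5033. H(left) = 0.7732, H(right) = 0.2812. Weighted = (22/63)*0.7732 + (41/63)*0.2812 = 0.4530. IG = 0.5033 - 0.4530 = 0.0503, which rounds to 0.050.

0.050


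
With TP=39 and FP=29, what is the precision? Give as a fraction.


Precision = TP / (TP + FP) = 39 / 68 = 39/68.

39/68


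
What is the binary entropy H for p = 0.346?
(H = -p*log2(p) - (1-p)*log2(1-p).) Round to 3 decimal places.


H = -0.346*log2(0.346) - 0.654*log2(0.654) = 0.930.

0.930


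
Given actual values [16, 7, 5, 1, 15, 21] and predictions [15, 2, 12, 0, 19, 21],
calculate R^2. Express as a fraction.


Mean(y) = 65/6. SS_res = 92. SS_tot = 1757/6. R^2 = 1 - 92/(1757/6) = 1205/1757.

1205/1757


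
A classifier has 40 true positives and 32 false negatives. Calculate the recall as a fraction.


Recall = TP / (TP + FN) = 40 / 72 = 5/9.

5/9


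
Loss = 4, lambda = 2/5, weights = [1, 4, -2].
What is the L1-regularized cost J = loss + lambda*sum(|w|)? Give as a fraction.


L1 norm = sum(|w|) = 7. J = 4 + 2/5 * 7 = 34/5.

34/5


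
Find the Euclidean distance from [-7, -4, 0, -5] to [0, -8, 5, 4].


d = sqrt(sum of squared differences). (-7-0)^2=49, (-4--8)^2=16, (0-5)^2=25, (-5-4)^2=81. Sum = 171.

sqrt(171)


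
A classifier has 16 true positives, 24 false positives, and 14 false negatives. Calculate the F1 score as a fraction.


Precision = 16/40 = 2/5. Recall = 16/30 = 8/15. F1 = 2*P*R/(P+R) = 16/35.

16/35


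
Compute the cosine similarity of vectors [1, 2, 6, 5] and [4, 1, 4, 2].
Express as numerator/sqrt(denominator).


dot = 40. |a|^2 = 66, |b|^2 = 37. cos = 40/sqrt(2442).

40/sqrt(2442)


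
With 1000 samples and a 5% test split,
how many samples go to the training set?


Test set = 1000 * 5% = 50. Training set = 1000 - 50 = 950.

950


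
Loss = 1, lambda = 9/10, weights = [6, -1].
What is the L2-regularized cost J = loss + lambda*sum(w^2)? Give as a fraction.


L2 sq norm = sum(w^2) = 37. J = 1 + 9/10 * 37 = 343/10.

343/10


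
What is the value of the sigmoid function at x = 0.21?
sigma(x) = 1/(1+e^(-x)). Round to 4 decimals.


sigma(0.21) = 1/(1+e^(-0.21)) = 1/(1+0.810584) = 1/1.810584 = 0.5523.

0.5523


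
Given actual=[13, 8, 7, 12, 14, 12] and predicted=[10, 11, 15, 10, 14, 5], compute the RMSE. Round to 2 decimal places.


MSE = 22.5000. RMSE = sqrt(22.5000) = 4.74.

4.74


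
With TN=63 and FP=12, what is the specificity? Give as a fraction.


Specificity = TN / (TN + FP) = 63 / 75 = 21/25.

21/25


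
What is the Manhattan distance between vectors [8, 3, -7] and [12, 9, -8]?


d = sum of absolute differences: |8-12|=4 + |3-9|=6 + |-7--8|=1 = 11.

11


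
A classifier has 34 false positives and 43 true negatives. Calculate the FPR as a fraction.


FPR = FP / (FP + TN) = 34 / 77 = 34/77.

34/77


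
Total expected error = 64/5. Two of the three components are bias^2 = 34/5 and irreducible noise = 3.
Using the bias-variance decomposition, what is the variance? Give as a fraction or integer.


Total error = bias^2 + variance + irreducible noise. So variance = 64/5 - 34/5 - 3 = 3.

3


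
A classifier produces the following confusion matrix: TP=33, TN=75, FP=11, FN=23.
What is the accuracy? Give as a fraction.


Accuracy = (TP + TN) / (TP + TN + FP + FN) = (33 + 75) / 142 = 54/71.

54/71


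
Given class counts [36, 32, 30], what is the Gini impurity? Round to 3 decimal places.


Total = 98. Proportions: 36/98, 32/98, 30/98. sum(p_i^2) = 0.3353. Gini = 1 - 0.3353 = 0.6647, which rounds to 0.665.

0.665


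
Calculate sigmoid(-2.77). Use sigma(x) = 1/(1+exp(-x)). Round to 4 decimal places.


sigma(-2.77) = 1/(1+e^(2.77)) = 1/(1+15.958634) = 1/16.958634 = 0.0590.

0.0590


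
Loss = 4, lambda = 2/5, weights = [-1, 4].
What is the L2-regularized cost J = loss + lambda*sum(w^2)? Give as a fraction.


L2 sq norm = sum(w^2) = 17. J = 4 + 2/5 * 17 = 54/5.

54/5


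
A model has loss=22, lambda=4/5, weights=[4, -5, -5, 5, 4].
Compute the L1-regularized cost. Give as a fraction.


L1 norm = sum(|w|) = 23. J = 22 + 4/5 * 23 = 202/5.

202/5


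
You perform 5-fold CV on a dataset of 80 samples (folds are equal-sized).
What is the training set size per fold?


Each validation fold has 80/5 = 16 samples. Training set = 80 - 16 = 64.

64


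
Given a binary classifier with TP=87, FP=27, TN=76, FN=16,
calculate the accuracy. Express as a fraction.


Accuracy = (TP + TN) / (TP + TN + FP + FN) = (87 + 76) / 206 = 163/206.

163/206


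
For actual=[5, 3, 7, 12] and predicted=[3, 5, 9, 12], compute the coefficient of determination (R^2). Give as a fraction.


Mean(y) = 27/4. SS_res = 12. SS_tot = 179/4. R^2 = 1 - 12/(179/4) = 131/179.

131/179


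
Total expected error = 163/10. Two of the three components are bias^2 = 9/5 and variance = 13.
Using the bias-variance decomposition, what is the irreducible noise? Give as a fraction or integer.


Total error = bias^2 + variance + irreducible noise. So irreducible noise = 163/10 - 9/5 - 13 = 3/2.

3/2


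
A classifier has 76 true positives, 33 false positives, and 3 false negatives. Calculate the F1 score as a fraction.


Precision = 76/109 = 76/109. Recall = 76/79 = 76/79. F1 = 2*P*R/(P+R) = 38/47.

38/47


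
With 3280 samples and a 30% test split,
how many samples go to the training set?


Test set = 3280 * 30% = 984. Training set = 3280 - 984 = 2296.

2296


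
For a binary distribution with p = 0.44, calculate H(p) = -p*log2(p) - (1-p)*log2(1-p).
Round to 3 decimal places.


H = -0.44*log2(0.44) - 0.56*log2(0.56) = 0.990.

0.990


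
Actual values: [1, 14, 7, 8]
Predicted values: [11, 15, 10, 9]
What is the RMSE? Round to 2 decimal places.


MSE = 27.7500. RMSE = sqrt(27.7500) = 5.27.

5.27


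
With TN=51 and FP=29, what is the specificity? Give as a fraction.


Specificity = TN / (TN + FP) = 51 / 80 = 51/80.

51/80


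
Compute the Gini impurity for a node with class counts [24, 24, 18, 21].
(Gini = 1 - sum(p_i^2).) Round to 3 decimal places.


Total = 87. Proportions: 24/87, 24/87, 18/87, 21/87. sum(p_i^2) = 0.2533. Gini = 1 - 0.2533 = 0.7467, which rounds to 0.747.

0.747


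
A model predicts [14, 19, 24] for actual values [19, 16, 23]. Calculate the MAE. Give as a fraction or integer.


MAE = (1/3) * (|19-14|=5 + |16-19|=3 + |23-24|=1). Sum = 9. MAE = 3.

3


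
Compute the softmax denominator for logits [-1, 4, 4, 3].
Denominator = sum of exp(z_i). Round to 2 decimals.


Denom = e^-1=0.3679 + e^4=54.5982 + e^4=54.5982 + e^3=20.0855. Sum = 129.6498, which rounds to 129.65.

129.65


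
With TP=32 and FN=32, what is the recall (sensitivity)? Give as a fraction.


Recall = TP / (TP + FN) = 32 / 64 = 1/2.

1/2


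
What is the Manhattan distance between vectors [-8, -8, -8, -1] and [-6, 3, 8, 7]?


d = sum of absolute differences: |-8--6|=2 + |-8-3|=11 + |-8-8|=16 + |-1-7|=8 = 37.

37


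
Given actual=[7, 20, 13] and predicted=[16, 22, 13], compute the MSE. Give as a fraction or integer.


MSE = (1/3) * ((7-16)^2=81 + (20-22)^2=4 + (13-13)^2=0). Sum = 85. MSE = 85/3.

85/3


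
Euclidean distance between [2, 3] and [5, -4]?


d = sqrt(sum of squared differences). (2-5)^2=9, (3--4)^2=49. Sum = 58.

sqrt(58)


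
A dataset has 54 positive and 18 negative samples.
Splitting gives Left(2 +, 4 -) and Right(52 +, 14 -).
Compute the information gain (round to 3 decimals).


H(parent) = 0.8113. H(left) = 0.9183, H(right) = 0.7455. Weighted = (6/72)*0.9183 + (66/72)*0.7455 = 0.7599. IG = 0.8113 - 0.7599 = 0.0514, which rounds to 0.051.

0.051


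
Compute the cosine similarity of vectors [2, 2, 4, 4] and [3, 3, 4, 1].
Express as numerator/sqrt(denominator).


dot = 32. |a|^2 = 40, |b|^2 = 35. cos = 32/sqrt(1400).

32/sqrt(1400)


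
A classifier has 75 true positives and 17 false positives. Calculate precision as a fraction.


Precision = TP / (TP + FP) = 75 / 92 = 75/92.

75/92


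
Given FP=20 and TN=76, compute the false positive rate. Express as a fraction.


FPR = FP / (FP + TN) = 20 / 96 = 5/24.

5/24


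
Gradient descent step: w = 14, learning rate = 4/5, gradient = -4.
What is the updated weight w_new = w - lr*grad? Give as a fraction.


w_new = 14 - 4/5 * -4 = 14 - -16/5 = 86/5.

86/5


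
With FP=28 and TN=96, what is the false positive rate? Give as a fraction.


FPR = FP / (FP + TN) = 28 / 124 = 7/31.

7/31


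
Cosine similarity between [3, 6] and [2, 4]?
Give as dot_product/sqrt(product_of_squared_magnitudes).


dot = 30. |a|^2 = 45, |b|^2 = 20. cos = 30/sqrt(900).

30/sqrt(900)


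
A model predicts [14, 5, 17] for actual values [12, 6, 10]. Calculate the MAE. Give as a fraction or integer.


MAE = (1/3) * (|12-14|=2 + |6-5|=1 + |10-17|=7). Sum = 10. MAE = 10/3.

10/3


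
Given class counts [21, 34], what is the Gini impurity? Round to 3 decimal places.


Total = 55. Proportions: 21/55, 34/55. sum(p_i^2) = 0.5279. Gini = 1 - 0.5279 = 0.4721, which rounds to 0.472.

0.472


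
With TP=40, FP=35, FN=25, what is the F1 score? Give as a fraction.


Precision = 40/75 = 8/15. Recall = 40/65 = 8/13. F1 = 2*P*R/(P+R) = 4/7.

4/7


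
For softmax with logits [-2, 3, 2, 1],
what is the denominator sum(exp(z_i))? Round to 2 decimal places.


Denom = e^-2=0.1353 + e^3=20.0855 + e^2=7.3891 + e^1=2.7183. Sum = 30.3282, which rounds to 30.33.

30.33


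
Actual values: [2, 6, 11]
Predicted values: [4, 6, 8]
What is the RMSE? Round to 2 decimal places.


MSE = 4.3333. RMSE = sqrt(4.3333) = 2.08.

2.08


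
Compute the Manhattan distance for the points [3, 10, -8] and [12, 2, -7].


d = sum of absolute differences: |3-12|=9 + |10-2|=8 + |-8--7|=1 = 18.

18


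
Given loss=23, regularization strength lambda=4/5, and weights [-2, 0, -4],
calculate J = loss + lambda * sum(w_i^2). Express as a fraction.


L2 sq norm = sum(w^2) = 20. J = 23 + 4/5 * 20 = 39.

39


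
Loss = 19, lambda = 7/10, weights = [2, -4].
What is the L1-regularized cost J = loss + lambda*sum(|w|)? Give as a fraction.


L1 norm = sum(|w|) = 6. J = 19 + 7/10 * 6 = 116/5.

116/5


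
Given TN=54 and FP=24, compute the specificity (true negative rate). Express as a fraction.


Specificity = TN / (TN + FP) = 54 / 78 = 9/13.

9/13


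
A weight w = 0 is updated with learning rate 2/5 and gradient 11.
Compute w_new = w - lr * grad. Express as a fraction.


w_new = 0 - 2/5 * 11 = 0 - 22/5 = -22/5.

-22/5


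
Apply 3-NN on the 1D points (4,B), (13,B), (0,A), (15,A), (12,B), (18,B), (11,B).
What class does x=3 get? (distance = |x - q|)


Distances: |4-3|=1, |13-3|=10, |0-3|=3, |15-3|=12, |12-3|=9, |18-3|=15, |11-3|=8. 3 nearest: (4,B), (0,A), (11,B). Counts: {'B': 2, 'A': 1}. Majority class: B.

B


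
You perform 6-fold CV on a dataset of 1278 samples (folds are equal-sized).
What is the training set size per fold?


Each validation fold has 1278/6 = 213 samples. Training set = 1278 - 213 = 1065.

1065


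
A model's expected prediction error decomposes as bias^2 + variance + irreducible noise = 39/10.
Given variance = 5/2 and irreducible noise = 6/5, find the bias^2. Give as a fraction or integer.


Total error = bias^2 + variance + irreducible noise. So bias^2 = 39/10 - 5/2 - 6/5 = 1/5.

1/5


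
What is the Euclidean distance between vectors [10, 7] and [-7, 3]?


d = sqrt(sum of squared differences). (10--7)^2=289, (7-3)^2=16. Sum = 305.

sqrt(305)


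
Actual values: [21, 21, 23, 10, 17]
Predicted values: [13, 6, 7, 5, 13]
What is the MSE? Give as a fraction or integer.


MSE = (1/5) * ((21-13)^2=64 + (21-6)^2=225 + (23-7)^2=256 + (10-5)^2=25 + (17-13)^2=16). Sum = 586. MSE = 586/5.

586/5


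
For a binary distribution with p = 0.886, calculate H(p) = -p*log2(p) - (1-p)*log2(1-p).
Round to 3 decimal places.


H = -0.886*log2(0.886) - 0.114*log2(0.114) = 0.512.

0.512


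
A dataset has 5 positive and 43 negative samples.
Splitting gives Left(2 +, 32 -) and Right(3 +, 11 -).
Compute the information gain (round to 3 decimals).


H(parent) = 0.4821. H(left) = 0.3228, H(right) = 0.7496. Weighted = (34/48)*0.3228 + (14/48)*0.7496 = 0.4473. IG = 0.4821 - 0.4473 = 0.0348, which rounds to 0.035.

0.035


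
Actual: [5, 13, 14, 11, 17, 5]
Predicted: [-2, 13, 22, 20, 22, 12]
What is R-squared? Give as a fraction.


Mean(y) = 65/6. SS_res = 268. SS_tot = 725/6. R^2 = 1 - 268/(725/6) = -883/725.

-883/725


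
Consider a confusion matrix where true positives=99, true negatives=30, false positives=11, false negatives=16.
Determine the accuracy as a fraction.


Accuracy = (TP + TN) / (TP + TN + FP + FN) = (99 + 30) / 156 = 43/52.

43/52


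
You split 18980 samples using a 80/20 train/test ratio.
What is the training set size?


Test set = 18980 * 20% = 3796. Training set = 18980 - 3796 = 15184.

15184


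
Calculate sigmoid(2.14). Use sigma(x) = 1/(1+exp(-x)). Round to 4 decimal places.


sigma(2.14) = 1/(1+e^(-2.14)) = 1/(1+0.117655) = 1/1.117655 = 0.8947.

0.8947


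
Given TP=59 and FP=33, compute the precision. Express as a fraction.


Precision = TP / (TP + FP) = 59 / 92 = 59/92.

59/92


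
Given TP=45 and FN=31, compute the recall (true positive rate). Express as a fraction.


Recall = TP / (TP + FN) = 45 / 76 = 45/76.

45/76


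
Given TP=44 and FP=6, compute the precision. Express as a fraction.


Precision = TP / (TP + FP) = 44 / 50 = 22/25.

22/25


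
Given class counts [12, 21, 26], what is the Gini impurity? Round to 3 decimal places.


Total = 59. Proportions: 12/59, 21/59, 26/59. sum(p_i^2) = 0.3623. Gini = 1 - 0.3623 = 0.6377, which rounds to 0.638.

0.638


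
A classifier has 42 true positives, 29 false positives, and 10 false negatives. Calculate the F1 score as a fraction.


Precision = 42/71 = 42/71. Recall = 42/52 = 21/26. F1 = 2*P*R/(P+R) = 28/41.

28/41


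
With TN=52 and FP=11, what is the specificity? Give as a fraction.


Specificity = TN / (TN + FP) = 52 / 63 = 52/63.

52/63


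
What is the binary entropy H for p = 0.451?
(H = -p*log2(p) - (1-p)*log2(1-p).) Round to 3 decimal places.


H = -0.451*log2(0.451) - 0.549*log2(0.549) = 0.993.

0.993


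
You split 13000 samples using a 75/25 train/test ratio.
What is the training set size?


Test set = 13000 * 25% = 3250. Training set = 13000 - 3250 = 9750.

9750


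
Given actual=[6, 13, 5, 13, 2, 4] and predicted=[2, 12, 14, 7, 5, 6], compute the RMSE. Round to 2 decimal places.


MSE = 24.5000. RMSE = sqrt(24.5000) = 4.95.

4.95


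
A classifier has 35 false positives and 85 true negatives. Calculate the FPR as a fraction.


FPR = FP / (FP + TN) = 35 / 120 = 7/24.

7/24


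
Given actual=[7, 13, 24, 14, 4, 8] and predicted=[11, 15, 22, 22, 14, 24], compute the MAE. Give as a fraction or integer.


MAE = (1/6) * (|7-11|=4 + |13-15|=2 + |24-22|=2 + |14-22|=8 + |4-14|=10 + |8-24|=16). Sum = 42. MAE = 7.

7


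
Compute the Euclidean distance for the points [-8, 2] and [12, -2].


d = sqrt(sum of squared differences). (-8-12)^2=400, (2--2)^2=16. Sum = 416.

sqrt(416)


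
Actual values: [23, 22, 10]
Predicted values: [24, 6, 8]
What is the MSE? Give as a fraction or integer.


MSE = (1/3) * ((23-24)^2=1 + (22-6)^2=256 + (10-8)^2=4). Sum = 261. MSE = 87.

87


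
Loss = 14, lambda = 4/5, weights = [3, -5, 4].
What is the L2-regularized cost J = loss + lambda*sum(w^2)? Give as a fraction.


L2 sq norm = sum(w^2) = 50. J = 14 + 4/5 * 50 = 54.

54


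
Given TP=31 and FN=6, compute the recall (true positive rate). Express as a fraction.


Recall = TP / (TP + FN) = 31 / 37 = 31/37.

31/37


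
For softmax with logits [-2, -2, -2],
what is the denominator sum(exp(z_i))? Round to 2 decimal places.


Denom = e^-2=0.1353 + e^-2=0.1353 + e^-2=0.1353. Sum = 0.4059, which rounds to 0.41.

0.41


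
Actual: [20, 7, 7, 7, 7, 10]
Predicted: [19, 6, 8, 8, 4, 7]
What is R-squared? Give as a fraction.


Mean(y) = 29/3. SS_res = 22. SS_tot = 406/3. R^2 = 1 - 22/(406/3) = 170/203.

170/203


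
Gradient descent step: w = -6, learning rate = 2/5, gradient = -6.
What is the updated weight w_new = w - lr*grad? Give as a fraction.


w_new = -6 - 2/5 * -6 = -6 - -12/5 = -18/5.

-18/5


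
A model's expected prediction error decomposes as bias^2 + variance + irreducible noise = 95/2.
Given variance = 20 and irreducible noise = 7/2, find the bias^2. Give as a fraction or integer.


Total error = bias^2 + variance + irreducible noise. So bias^2 = 95/2 - 20 - 7/2 = 24.

24


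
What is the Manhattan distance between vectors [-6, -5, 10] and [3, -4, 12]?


d = sum of absolute differences: |-6-3|=9 + |-5--4|=1 + |10-12|=2 = 12.

12


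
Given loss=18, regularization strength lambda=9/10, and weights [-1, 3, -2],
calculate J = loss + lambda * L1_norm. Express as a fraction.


L1 norm = sum(|w|) = 6. J = 18 + 9/10 * 6 = 117/5.

117/5


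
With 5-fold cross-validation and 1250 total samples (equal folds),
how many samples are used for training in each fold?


Each validation fold has 1250/5 = 250 samples. Training set = 1250 - 250 = 1000.

1000


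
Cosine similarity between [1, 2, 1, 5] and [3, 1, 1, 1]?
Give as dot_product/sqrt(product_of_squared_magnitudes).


dot = 11. |a|^2 = 31, |b|^2 = 12. cos = 11/sqrt(372).

11/sqrt(372)


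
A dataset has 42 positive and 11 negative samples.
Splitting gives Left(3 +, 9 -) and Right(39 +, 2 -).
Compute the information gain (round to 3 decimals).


H(parent) = 0.7368. H(left) = 0.8113, H(right) = 0.2812. Weighted = (12/53)*0.8113 + (41/53)*0.2812 = 0.4012. IG = 0.7368 - 0.4012 = 0.3356, which rounds to 0.336.

0.336


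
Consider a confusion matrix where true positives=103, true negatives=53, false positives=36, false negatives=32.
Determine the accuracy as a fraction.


Accuracy = (TP + TN) / (TP + TN + FP + FN) = (103 + 53) / 224 = 39/56.

39/56


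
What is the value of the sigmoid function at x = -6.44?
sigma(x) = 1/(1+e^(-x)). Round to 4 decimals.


sigma(-6.44) = 1/(1+e^(6.44)) = 1/(1+626.406800) = 1/627.406800 = 0.0016.

0.0016


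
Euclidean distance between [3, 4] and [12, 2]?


d = sqrt(sum of squared differences). (3-12)^2=81, (4-2)^2=4. Sum = 85.

sqrt(85)


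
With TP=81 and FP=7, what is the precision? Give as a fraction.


Precision = TP / (TP + FP) = 81 / 88 = 81/88.

81/88


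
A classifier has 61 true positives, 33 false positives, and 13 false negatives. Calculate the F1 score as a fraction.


Precision = 61/94 = 61/94. Recall = 61/74 = 61/74. F1 = 2*P*R/(P+R) = 61/84.

61/84


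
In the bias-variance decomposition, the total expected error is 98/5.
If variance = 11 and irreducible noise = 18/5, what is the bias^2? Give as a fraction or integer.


Total error = bias^2 + variance + irreducible noise. So bias^2 = 98/5 - 11 - 18/5 = 5.

5


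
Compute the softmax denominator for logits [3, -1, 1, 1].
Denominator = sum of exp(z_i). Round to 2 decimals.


Denom = e^3=20.0855 + e^-1=0.3679 + e^1=2.7183 + e^1=2.7183. Sum = 25.8900, which rounds to 25.89.

25.89


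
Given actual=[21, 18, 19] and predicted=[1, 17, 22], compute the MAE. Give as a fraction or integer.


MAE = (1/3) * (|21-1|=20 + |18-17|=1 + |19-22|=3). Sum = 24. MAE = 8.

8


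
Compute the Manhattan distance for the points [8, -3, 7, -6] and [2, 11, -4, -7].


d = sum of absolute differences: |8-2|=6 + |-3-11|=14 + |7--4|=11 + |-6--7|=1 = 32.

32


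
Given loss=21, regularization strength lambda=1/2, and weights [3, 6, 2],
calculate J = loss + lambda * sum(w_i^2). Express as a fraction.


L2 sq norm = sum(w^2) = 49. J = 21 + 1/2 * 49 = 91/2.

91/2


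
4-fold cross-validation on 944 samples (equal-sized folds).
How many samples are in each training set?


Each validation fold has 944/4 = 236 samples. Training set = 944 - 236 = 708.

708


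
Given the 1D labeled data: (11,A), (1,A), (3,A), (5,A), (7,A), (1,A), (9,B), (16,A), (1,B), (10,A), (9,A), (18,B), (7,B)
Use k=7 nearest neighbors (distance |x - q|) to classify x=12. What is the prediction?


Distances: |11-12|=1, |1-12|=11, |3-12|=9, |5-12|=7, |7-12|=5, |1-12|=11, |9-12|=3, |16-12|=4, |1-12|=11, |10-12|=2, |9-12|=3, |18-12|=6, |7-12|=5. 7 nearest: (11,A), (10,A), (9,A), (9,B), (16,A), (7,A), (7,B). Counts: {'A': 5, 'B': 2}. Majority class: A.

A


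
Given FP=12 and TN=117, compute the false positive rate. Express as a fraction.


FPR = FP / (FP + TN) = 12 / 129 = 4/43.

4/43


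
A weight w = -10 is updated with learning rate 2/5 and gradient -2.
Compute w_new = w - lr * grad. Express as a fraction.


w_new = -10 - 2/5 * -2 = -10 - -4/5 = -46/5.

-46/5


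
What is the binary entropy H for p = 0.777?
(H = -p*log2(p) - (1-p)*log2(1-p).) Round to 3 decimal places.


H = -0.777*log2(0.777) - 0.223*log2(0.223) = 0.766.

0.766


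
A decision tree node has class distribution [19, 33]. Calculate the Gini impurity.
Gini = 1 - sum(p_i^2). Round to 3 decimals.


Total = 52. Proportions: 19/52, 33/52. sum(p_i^2) = 0.5362. Gini = 1 - 0.5362 = 0.4638, which rounds to 0.464.

0.464


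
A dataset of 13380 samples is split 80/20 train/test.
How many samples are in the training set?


Test set = 13380 * 20% = 2676. Training set = 13380 - 2676 = 10704.

10704


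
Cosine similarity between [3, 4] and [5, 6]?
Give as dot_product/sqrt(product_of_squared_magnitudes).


dot = 39. |a|^2 = 25, |b|^2 = 61. cos = 39/sqrt(1525).

39/sqrt(1525)


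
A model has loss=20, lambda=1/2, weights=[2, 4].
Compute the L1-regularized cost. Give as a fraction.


L1 norm = sum(|w|) = 6. J = 20 + 1/2 * 6 = 23.

23


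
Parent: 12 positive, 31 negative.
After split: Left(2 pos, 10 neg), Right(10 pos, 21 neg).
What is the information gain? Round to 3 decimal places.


H(parent) = 0.8542. H(left) = 0.6500, H(right) = 0.9072. Weighted = (12/43)*0.6500 + (31/43)*0.9072 = 0.8354. IG = 0.8542 - 0.8354 = 0.0188, which rounds to 0.019.

0.019


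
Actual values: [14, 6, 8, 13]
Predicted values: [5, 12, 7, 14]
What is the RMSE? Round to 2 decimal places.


MSE = 29.7500. RMSE = sqrt(29.7500) = 5.45.

5.45


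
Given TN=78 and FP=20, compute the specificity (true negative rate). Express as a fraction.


Specificity = TN / (TN + FP) = 78 / 98 = 39/49.

39/49


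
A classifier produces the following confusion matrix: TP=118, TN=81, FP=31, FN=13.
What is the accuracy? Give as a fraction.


Accuracy = (TP + TN) / (TP + TN + FP + FN) = (118 + 81) / 243 = 199/243.

199/243


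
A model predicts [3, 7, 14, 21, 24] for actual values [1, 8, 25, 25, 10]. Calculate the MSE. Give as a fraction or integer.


MSE = (1/5) * ((1-3)^2=4 + (8-7)^2=1 + (25-14)^2=121 + (25-21)^2=16 + (10-24)^2=196). Sum = 338. MSE = 338/5.

338/5


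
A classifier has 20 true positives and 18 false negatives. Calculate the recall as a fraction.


Recall = TP / (TP + FN) = 20 / 38 = 10/19.

10/19


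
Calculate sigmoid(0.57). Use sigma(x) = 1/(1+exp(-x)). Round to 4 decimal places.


sigma(0.57) = 1/(1+e^(-0.57)) = 1/(1+0.565525) = 1/1.565525 = 0.6388.

0.6388


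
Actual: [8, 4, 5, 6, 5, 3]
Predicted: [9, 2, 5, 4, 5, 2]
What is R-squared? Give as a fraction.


Mean(y) = 31/6. SS_res = 10. SS_tot = 89/6. R^2 = 1 - 10/(89/6) = 29/89.

29/89


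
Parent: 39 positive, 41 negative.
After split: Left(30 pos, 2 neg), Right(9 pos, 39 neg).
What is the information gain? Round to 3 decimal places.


H(parent) = 0.9995. H(left) = 0.3373, H(right) = 0.6962. Weighted = (32/80)*0.3373 + (48/80)*0.6962 = 0.5526. IG = 0.9995 - 0.5526 = 0.4469, which rounds to 0.447.

0.447


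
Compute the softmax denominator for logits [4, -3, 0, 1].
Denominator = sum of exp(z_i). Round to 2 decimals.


Denom = e^4=54.5982 + e^-3=0.0498 + e^0=1.0000 + e^1=2.7183. Sum = 58.3663, which rounds to 58.37.

58.37


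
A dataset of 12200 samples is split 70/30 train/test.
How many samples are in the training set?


Test set = 12200 * 30% = 3660. Training set = 12200 - 3660 = 8540.

8540


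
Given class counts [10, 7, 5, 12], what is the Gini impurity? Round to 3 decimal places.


Total = 34. Proportions: 10/34, 7/34, 5/34, 12/34. sum(p_i^2) = 0.2751. Gini = 1 - 0.2751 = 0.7249, which rounds to 0.725.

0.725


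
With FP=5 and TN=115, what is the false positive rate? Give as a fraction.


FPR = FP / (FP + TN) = 5 / 120 = 1/24.

1/24
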